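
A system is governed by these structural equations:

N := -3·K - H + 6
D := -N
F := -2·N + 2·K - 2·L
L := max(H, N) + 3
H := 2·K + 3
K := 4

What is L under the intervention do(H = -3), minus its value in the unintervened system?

Under do(H=-3), the mechanism H := 2·K + 3 is discarded; H is fixed at -3.
N = -3·K - H + 6  [with K=4, H=-3]  = -3
L = max(H, N) + 3  [with H=-3, N=-3]  = 0
Without intervention: H = 2·K + 3  [with K=4]  = 11; N = -3·K - H + 6  [with K=4, H=11]  = -17; L = max(H, N) + 3  [with H=11, N=-17]  = 14.
Change = 0 − 14 = -14.

-14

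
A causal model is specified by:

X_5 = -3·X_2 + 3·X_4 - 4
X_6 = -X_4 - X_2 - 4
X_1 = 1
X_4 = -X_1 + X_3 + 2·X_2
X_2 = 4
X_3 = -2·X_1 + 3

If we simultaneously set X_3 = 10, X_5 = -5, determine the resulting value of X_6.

Setting X_3 = 10, X_5 = -5 by intervention discards those variables' equations.
X_4 = -X_1 + X_3 + 2·X_2  [with X_1=1, X_3=10, X_2=4]  = 17
X_6 = -X_4 - X_2 - 4  [with X_4=17, X_2=4]  = -25

-25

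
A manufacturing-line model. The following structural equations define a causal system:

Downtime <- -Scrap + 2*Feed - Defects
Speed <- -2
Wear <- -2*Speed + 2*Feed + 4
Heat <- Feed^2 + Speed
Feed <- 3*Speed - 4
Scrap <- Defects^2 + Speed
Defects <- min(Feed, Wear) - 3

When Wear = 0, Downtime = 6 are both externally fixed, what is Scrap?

The joint intervention fixes Wear = 0, Downtime = 6, removing each variable's own equation.
Feed = 3*Speed - 4  [with Speed=-2]  = -10
Defects = min(Feed, Wear) - 3  [with Feed=-10, Wear=0]  = -13
Scrap = Defects^2 + Speed  [with Defects=-13, Speed=-2]  = 167

167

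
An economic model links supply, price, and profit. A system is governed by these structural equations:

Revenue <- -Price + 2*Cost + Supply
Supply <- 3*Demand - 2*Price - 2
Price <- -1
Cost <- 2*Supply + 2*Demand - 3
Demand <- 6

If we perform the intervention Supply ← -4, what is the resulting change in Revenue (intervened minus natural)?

do(Supply=-4) replaces the equation Supply <- 3*Demand - 2*Price - 2 with the constant Supply = -4.
Cost = 2*Supply + 2*Demand - 3  [with Supply=-4, Demand=6]  = 1
Revenue = -Price + 2*Cost + Supply  [with Price=-1, Cost=1, Supply=-4]  = -1
Without intervention: Supply = 3*Demand - 2*Price - 2  [with Demand=6, Price=-1]  = 18; Cost = 2*Supply + 2*Demand - 3  [with Supply=18, Demand=6]  = 45; Revenue = -Price + 2*Cost + Supply  [with Price=-1, Cost=45, Supply=18]  = 109.
Change = -1 − 109 = -110.

-110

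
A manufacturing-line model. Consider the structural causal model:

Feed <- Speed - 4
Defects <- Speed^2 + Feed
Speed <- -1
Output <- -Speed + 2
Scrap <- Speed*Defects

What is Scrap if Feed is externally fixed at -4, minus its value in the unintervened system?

Under do(Feed=-4), the mechanism Feed <- Speed - 4 is discarded; Feed is fixed at -4.
Defects = Speed^2 + Feed  [with Speed=-1, Feed=-4]  = -3
Scrap = Speed*Defects  [with Speed=-1, Defects=-3]  = 3
Without intervention: Feed = Speed - 4  [with Speed=-1]  = -5; Defects = Speed^2 + Feed  [with Speed=-1, Feed=-5]  = -4; Scrap = Speed*Defects  [with Speed=-1, Defects=-4]  = 4.
Change = 3 − 4 = -1.

-1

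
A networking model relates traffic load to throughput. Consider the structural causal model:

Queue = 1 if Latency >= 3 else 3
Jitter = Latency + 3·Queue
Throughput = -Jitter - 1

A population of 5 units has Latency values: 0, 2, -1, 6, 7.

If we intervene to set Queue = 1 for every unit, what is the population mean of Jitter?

5.8

Every unit gets Queue=1 under the intervention. Jitter values become 3, 5, 2, 9, 10; E[Jitter|do(Queue=1)] = 5.8.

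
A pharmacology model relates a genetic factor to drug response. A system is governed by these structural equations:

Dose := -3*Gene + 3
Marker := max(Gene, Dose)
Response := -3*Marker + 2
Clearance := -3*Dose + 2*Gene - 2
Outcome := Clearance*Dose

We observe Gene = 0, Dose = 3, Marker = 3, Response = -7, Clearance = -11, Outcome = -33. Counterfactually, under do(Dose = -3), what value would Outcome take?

Under do(Dose=-3), the mechanism Dose := -3*Gene + 3 is discarded; Dose is fixed at -3.
Clearance = -3*Dose + 2*Gene - 2  [with Dose=-3, Gene=0]  = 7
Outcome = Clearance*Dose  [with Clearance=7, Dose=-3]  = -21

-21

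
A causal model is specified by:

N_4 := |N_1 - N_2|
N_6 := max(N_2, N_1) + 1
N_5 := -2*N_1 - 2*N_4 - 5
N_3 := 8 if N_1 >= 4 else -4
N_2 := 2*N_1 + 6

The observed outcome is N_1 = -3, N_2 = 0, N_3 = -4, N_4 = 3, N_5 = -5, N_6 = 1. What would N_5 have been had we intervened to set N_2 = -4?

-1

do(N_2=-4) replaces the equation N_2 := 2*N_1 + 6 with the constant N_2 = -4.
N_4 = |N_1 - N_2|  [with N_1=-3, N_2=-4]  = 1
N_5 = -2*N_1 - 2*N_4 - 5  [with N_1=-3, N_4=1]  = -1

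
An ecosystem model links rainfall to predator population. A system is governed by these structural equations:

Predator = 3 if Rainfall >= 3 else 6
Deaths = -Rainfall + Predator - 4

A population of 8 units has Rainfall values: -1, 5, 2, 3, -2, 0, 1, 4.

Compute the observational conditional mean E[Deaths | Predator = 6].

E[Deaths|Predator=6] averages over only the 5 units with Predator=6 (Rainfall = -1, 2, -2, 0, 1): Deaths = 3, 0, 4, 2, 1, mean 2.

2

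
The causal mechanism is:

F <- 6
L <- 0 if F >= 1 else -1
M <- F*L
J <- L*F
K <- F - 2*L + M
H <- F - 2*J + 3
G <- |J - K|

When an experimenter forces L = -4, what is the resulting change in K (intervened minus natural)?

-16

do(L=-4) replaces the equation L <- 0 if F >= 1 else -1 with the constant L = -4.
M = F*L  [with F=6, L=-4]  = -24
K = F - 2*L + M  [with F=6, L=-4, M=-24]  = -10
Without intervention: L = 0 if F >= 1 else -1  [with F=6]  = 0; M = F*L  [with F=6, L=0]  = 0; K = F - 2*L + M  [with F=6, L=0, M=0]  = 6.
Change = -10 − 6 = -16.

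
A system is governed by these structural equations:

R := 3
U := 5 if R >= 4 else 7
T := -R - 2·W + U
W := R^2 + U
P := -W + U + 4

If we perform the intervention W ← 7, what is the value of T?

-10

The intervention breaks the incoming arrows to W: W := R^2 + U no longer applies, and W = 7.
U = 5 if R >= 4 else 7  [with R=3]  = 7
T = -R - 2·W + U  [with R=3, W=7, U=7]  = -10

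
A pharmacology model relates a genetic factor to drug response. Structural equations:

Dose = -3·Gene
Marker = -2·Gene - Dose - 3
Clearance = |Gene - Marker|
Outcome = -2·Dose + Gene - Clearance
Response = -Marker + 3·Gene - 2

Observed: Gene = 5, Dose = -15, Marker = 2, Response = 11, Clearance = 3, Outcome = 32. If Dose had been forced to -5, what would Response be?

Under do(Dose=-5), the mechanism Dose = -3·Gene is discarded; Dose is fixed at -5.
Marker = -2·Gene - Dose - 3  [with Gene=5, Dose=-5]  = -8
Response = -Marker + 3·Gene - 2  [with Marker=-8, Gene=5]  = 21

21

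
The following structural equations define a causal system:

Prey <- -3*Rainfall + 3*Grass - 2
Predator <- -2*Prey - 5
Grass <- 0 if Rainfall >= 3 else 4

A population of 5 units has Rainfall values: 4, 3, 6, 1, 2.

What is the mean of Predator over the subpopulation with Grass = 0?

Conditioning on Grass=0 selects the 3 unit(s) with Rainfall ∈ {4, 3, 6}. Their Predator values: 23, 17, 35. Mean = 25.

25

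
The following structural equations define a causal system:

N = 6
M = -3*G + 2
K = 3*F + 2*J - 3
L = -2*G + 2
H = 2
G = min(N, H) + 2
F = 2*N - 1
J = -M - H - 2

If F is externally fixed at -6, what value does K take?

-9

Intervening sets F = -6 and removes its equation (F = 2*N - 1).
G = min(N, H) + 2  [with N=6, H=2]  = 4
M = -3*G + 2  [with G=4]  = -10
J = -M - H - 2  [with M=-10, H=2]  = 6
K = 3*F + 2*J - 3  [with F=-6, J=6]  = -9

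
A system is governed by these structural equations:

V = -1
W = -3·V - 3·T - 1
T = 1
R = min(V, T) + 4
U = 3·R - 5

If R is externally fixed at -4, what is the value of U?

-17

do(R=-4) replaces the equation R = min(V, T) + 4 with the constant R = -4.
U = 3·R - 5  [with R=-4]  = -17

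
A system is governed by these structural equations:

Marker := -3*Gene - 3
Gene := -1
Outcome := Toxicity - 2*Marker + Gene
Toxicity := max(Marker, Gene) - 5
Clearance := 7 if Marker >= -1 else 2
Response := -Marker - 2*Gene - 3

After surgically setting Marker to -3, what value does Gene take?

-1

Under do(Marker=-3), the mechanism Marker := -3*Gene - 3 is discarded; Marker is fixed at -3.
Gene is not downstream of the intervention, so its value is determined by the original equations.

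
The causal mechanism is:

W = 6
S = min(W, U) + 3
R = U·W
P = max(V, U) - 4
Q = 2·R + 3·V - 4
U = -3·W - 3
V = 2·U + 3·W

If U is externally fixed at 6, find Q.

Under do(U=6), the mechanism U = -3·W - 3 is discarded; U is fixed at 6.
R = U·W  [with U=6, W=6]  = 36
V = 2·U + 3·W  [with U=6, W=6]  = 30
Q = 2·R + 3·V - 4  [with R=36, V=30]  = 158

158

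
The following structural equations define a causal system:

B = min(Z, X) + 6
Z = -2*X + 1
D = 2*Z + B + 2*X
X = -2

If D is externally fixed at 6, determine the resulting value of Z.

5

The intervention breaks the incoming arrows to D: D = 2*Z + B + 2*X no longer applies, and D = 6.
Since Z is not a descendant of the intervened variable, it is unaffected.
Z = -2*X + 1  [with X=-2]  = 5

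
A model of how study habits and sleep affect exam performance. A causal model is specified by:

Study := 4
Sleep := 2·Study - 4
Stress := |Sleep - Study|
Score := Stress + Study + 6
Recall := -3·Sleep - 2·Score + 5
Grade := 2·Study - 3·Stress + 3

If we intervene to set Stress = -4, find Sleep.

4

Under do(Stress=-4), the mechanism Stress := |Sleep - Study| is discarded; Stress is fixed at -4.
Since Sleep is not a descendant of the intervened variable, it is unaffected.
Sleep = 2·Study - 4  [with Study=4]  = 4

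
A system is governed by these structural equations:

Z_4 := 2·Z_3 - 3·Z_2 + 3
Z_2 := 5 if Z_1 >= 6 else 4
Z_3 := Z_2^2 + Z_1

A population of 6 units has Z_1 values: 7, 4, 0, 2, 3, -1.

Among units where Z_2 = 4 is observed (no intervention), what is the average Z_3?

E[Z_3|Z_2=4] averages over only the 5 units with Z_2=4 (Z_1 = 4, 0, 2, 3, -1): Z_3 = 20, 16, 18, 19, 15, mean 17.6.

17.6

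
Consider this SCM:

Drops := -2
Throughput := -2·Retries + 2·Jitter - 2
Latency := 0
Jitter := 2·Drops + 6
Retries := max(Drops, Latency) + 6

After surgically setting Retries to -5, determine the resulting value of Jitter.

2

The intervention breaks the incoming arrows to Retries: Retries := max(Drops, Latency) + 6 no longer applies, and Retries = -5.
Jitter is not downstream of the intervention, so its value is determined by the original equations.
Jitter = 2·Drops + 6  [with Drops=-2]  = 2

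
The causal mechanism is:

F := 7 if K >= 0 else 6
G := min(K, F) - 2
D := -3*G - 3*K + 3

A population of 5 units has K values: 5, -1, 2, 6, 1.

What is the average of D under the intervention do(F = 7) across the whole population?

-6.6

The intervention sets F=7 in all 5 units regardless of K. Recomputing D per unit gives -21, 15, -3, -27, 3; average -6.6.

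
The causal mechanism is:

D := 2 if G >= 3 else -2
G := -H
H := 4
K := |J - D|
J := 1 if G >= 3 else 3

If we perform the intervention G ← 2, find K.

5

do(G=2) replaces the equation G := -H with the constant G = 2.
D = 2 if G >= 3 else -2  [with G=2]  = -2
J = 1 if G >= 3 else 3  [with G=2]  = 3
K = |J - D|  [with J=3, D=-2]  = 5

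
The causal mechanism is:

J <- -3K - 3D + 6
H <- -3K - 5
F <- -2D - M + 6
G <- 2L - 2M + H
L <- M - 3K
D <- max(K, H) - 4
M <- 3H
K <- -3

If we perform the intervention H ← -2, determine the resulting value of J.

Under do(H=-2), the mechanism H <- -3K - 5 is discarded; H is fixed at -2.
D = max(K, H) - 4  [with K=-3, H=-2]  = -6
J = -3K - 3D + 6  [with K=-3, D=-6]  = 33

33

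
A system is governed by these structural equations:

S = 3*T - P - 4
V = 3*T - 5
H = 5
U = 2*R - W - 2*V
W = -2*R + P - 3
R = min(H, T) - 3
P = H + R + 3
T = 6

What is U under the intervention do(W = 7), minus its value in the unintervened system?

do(W=7) replaces the equation W = -2*R + P - 3 with the constant W = 7.
R = min(H, T) - 3  [with H=5, T=6]  = 2
V = 3*T - 5  [with T=6]  = 13
U = 2*R - W - 2*V  [with R=2, W=7, V=13]  = -29
Without intervention: R = min(H, T) - 3  [with H=5, T=6]  = 2; P = H + R + 3  [with H=5, R=2]  = 10; W = -2*R + P - 3  [with R=2, P=10]  = 3; V = 3*T - 5  [with T=6]  = 13; U = 2*R - W - 2*V  [with R=2, W=3, V=13]  = -25.
Change = -29 − (-25) = -4.

-4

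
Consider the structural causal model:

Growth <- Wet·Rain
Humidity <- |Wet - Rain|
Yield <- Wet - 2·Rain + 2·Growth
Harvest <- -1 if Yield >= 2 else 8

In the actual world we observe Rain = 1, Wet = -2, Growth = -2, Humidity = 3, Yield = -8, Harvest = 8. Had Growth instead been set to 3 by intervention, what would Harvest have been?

The intervention breaks the incoming arrows to Growth: Growth <- Wet·Rain no longer applies, and Growth = 3.
Yield = Wet - 2·Rain + 2·Growth  [with Wet=-2, Rain=1, Growth=3]  = 2
Harvest = -1 if Yield >= 2 else 8  [with Yield=2]  = -1

-1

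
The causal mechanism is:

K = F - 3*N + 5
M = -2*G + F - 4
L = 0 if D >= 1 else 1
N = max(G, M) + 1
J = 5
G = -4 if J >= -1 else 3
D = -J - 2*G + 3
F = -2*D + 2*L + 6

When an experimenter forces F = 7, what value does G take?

Under do(F=7), the mechanism F = -2*D + 2*L + 6 is discarded; F is fixed at 7.
No directed path runs from F to G, so G keeps its natural value.
G = -4 if J >= -1 else 3  [with J=5]  = -4

-4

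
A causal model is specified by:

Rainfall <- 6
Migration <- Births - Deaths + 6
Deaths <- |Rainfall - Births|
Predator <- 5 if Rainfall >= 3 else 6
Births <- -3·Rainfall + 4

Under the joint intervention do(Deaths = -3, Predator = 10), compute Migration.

-5

The joint intervention fixes Deaths = -3, Predator = 10, removing each variable's own equation.
Births = -3·Rainfall + 4  [with Rainfall=6]  = -14
Migration = Births - Deaths + 6  [with Births=-14, Deaths=-3]  = -5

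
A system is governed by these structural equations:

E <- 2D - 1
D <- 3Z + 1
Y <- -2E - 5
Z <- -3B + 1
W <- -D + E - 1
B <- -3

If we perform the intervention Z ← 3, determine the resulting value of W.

do(Z=3) replaces the equation Z <- -3B + 1 with the constant Z = 3.
D = 3Z + 1  [with Z=3]  = 10
E = 2D - 1  [with D=10]  = 19
W = -D + E - 1  [with D=10, E=19]  = 8

8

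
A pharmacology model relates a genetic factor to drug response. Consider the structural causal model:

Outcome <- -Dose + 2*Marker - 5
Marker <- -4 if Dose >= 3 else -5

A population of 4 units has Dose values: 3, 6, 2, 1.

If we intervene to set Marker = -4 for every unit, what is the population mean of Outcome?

do(Marker=-4) breaks Marker's dependence on Dose. With Marker=-4 fixed, Outcome across the units is -16, -19, -15, -14, mean -16.

-16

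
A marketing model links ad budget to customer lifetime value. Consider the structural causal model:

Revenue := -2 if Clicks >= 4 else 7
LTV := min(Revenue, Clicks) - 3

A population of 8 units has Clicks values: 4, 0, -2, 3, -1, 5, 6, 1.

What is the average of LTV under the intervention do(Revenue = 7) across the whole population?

-1

The intervention sets Revenue=7 in all 8 units regardless of Clicks. Recomputing LTV per unit gives 1, -3, -5, 0, -4, 2, 3, -2; average -1.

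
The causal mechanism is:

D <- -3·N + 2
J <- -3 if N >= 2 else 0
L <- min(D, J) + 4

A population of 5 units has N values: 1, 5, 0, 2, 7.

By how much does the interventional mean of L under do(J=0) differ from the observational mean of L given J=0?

-6.9

Every unit gets J=0 under the intervention. L values become 3, -9, 4, 0, -15; E[L|do(J=0)] = -3.4.
Conditioning on J=0 selects the 2 unit(s) with N ∈ {1, 0}. Their L values: 3, 4. Mean = 3.5.
Difference = -3.4 − 3.5 = -6.9.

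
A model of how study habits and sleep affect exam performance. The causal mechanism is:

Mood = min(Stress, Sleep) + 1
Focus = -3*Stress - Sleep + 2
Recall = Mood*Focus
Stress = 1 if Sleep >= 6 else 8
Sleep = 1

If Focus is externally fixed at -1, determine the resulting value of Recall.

-2

do(Focus=-1) replaces the equation Focus = -3*Stress - Sleep + 2 with the constant Focus = -1.
Stress = 1 if Sleep >= 6 else 8  [with Sleep=1]  = 8
Mood = min(Stress, Sleep) + 1  [with Stress=8, Sleep=1]  = 2
Recall = Mood*Focus  [with Mood=2, Focus=-1]  = -2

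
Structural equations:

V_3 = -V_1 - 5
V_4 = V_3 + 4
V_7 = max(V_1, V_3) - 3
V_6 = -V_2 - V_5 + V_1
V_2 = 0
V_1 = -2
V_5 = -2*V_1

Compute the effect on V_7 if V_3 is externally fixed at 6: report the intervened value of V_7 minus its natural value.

The intervention breaks the incoming arrows to V_3: V_3 = -V_1 - 5 no longer applies, and V_3 = 6.
V_7 = max(V_1, V_3) - 3  [with V_1=-2, V_3=6]  = 3
Without intervention: V_3 = -V_1 - 5  [with V_1=-2]  = -3; V_7 = max(V_1, V_3) - 3  [with V_1=-2, V_3=-3]  = -5.
Change = 3 − (-5) = 8.

8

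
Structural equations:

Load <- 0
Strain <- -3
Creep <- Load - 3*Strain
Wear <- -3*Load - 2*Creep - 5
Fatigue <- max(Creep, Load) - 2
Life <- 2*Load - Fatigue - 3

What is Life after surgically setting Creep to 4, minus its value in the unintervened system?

5

The intervention breaks the incoming arrows to Creep: Creep <- Load - 3*Strain no longer applies, and Creep = 4.
Fatigue = max(Creep, Load) - 2  [with Creep=4, Load=0]  = 2
Life = 2*Load - Fatigue - 3  [with Load=0, Fatigue=2]  = -5
Without intervention: Creep = Load - 3*Strain  [with Load=0, Strain=-3]  = 9; Fatigue = max(Creep, Load) - 2  [with Creep=9, Load=0]  = 7; Life = 2*Load - Fatigue - 3  [with Load=0, Fatigue=7]  = -10.
Change = -5 − (-10) = 5.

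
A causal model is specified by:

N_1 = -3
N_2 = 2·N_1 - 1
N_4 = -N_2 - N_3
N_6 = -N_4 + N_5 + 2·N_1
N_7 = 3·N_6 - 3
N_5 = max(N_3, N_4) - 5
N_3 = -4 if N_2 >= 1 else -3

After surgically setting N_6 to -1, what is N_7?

Intervening sets N_6 = -1 and removes its equation (N_6 = -N_4 + N_5 + 2·N_1).
N_7 = 3·N_6 - 3  [with N_6=-1]  = -6

-6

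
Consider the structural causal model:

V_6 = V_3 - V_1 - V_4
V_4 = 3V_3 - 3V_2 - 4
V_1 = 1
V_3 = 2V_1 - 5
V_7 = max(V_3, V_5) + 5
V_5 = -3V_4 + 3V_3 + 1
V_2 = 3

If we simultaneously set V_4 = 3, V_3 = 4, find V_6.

The joint intervention fixes V_4 = 3, V_3 = 4, removing each variable's own equation.
V_6 = V_3 - V_1 - V_4  [with V_3=4, V_1=1, V_4=3]  = 0

0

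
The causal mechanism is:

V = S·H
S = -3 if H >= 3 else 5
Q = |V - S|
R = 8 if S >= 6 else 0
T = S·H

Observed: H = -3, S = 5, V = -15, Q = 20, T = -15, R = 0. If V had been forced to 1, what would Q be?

The intervention breaks the incoming arrows to V: V = S·H no longer applies, and V = 1.
S = -3 if H >= 3 else 5  [with H=-3]  = 5
Q = |V - S|  [with V=1, S=5]  = 4

4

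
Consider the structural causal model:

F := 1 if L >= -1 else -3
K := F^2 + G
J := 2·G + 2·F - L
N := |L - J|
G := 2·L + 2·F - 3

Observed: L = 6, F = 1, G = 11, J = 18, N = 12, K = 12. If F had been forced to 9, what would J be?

66

Under do(F=9), the mechanism F := 1 if L >= -1 else -3 is discarded; F is fixed at 9.
G = 2·L + 2·F - 3  [with L=6, F=9]  = 27
J = 2·G + 2·F - L  [with G=27, F=9, L=6]  = 66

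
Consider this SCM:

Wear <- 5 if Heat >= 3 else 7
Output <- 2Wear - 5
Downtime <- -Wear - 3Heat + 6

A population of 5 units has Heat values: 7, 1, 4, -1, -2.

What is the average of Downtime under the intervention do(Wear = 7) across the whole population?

Under do(Wear=7), Wear's equation is replaced by Wear=7 for every unit. Per-unit Downtime: -22, -4, -13, 2, 5. Mean = -6.4.

-6.4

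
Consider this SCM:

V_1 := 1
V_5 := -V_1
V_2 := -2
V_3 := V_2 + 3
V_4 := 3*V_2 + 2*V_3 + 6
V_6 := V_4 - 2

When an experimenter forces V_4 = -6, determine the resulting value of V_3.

Under do(V_4=-6), the mechanism V_4 := 3*V_2 + 2*V_3 + 6 is discarded; V_4 is fixed at -6.
Since V_3 is not a descendant of the intervened variable, it is unaffected.
V_3 = V_2 + 3  [with V_2=-2]  = 1

1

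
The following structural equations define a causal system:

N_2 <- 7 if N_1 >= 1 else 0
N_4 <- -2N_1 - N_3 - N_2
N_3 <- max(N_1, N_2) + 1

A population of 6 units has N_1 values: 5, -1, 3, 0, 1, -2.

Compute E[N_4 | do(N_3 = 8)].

-13.5

do(N_3=8) breaks N_3's dependence on N_1. With N_3=8 fixed, N_4 across the units is -25, -6, -21, -8, -17, -4, mean -13.5.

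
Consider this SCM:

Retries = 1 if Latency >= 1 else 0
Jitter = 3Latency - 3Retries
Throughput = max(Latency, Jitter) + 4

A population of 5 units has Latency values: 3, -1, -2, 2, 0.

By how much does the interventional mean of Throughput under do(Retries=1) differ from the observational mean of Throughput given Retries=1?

-3.3

Every unit gets Retries=1 under the intervention. Throughput values become 10, 3, 2, 7, 4; E[Throughput|do(Retries=1)] = 5.2.
Conditioning on Retries=1 selects the 2 unit(s) with Latency ∈ {3, 2}. Their Throughput values: 10, 7. Mean = 8.5.
Difference = 5.2 − 8.5 = -3.3.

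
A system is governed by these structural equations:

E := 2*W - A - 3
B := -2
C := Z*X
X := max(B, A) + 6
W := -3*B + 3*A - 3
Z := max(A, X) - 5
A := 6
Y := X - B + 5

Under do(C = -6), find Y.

Intervening sets C = -6 and removes its equation (C := Z*X).
Since Y is not a descendant of the intervened variable, it is unaffected.
X = max(B, A) + 6  [with B=-2, A=6]  = 12
Y = X - B + 5  [with X=12, B=-2]  = 19

19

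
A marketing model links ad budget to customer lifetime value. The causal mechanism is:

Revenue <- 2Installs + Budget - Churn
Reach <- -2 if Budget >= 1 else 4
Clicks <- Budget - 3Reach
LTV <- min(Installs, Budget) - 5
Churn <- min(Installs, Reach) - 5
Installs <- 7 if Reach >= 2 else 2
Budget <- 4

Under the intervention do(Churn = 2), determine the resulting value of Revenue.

The intervention breaks the incoming arrows to Churn: Churn <- min(Installs, Reach) - 5 no longer applies, and Churn = 2.
Reach = -2 if Budget >= 1 else 4  [with Budget=4]  = -2
Installs = 7 if Reach >= 2 else 2  [with Reach=-2]  = 2
Revenue = 2Installs + Budget - Churn  [with Installs=2, Budget=4, Churn=2]  = 6

6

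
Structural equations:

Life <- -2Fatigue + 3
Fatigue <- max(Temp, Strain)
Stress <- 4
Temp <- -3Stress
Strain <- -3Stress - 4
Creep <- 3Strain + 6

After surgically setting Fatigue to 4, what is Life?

The intervention breaks the incoming arrows to Fatigue: Fatigue <- max(Temp, Strain) no longer applies, and Fatigue = 4.
Life = -2Fatigue + 3  [with Fatigue=4]  = -5

-5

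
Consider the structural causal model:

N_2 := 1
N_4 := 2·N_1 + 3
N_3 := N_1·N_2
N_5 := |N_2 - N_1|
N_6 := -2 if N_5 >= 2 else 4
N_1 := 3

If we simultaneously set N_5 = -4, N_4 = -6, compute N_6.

4

Setting N_5 = -4, N_4 = -6 by intervention discards those variables' equations.
N_6 = -2 if N_5 >= 2 else 4  [with N_5=-4]  = 4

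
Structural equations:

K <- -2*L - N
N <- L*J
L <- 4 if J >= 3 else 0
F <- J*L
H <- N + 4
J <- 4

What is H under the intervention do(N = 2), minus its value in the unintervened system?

-14

The intervention breaks the incoming arrows to N: N <- L*J no longer applies, and N = 2.
H = N + 4  [with N=2]  = 6
Without intervention: L = 4 if J >= 3 else 0  [with J=4]  = 4; N = L*J  [with L=4, J=4]  = 16; H = N + 4  [with N=16]  = 20.
Change = 6 − 20 = -14.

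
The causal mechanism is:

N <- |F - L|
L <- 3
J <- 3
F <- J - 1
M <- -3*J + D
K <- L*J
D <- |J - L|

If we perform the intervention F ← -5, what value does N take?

8

Under do(F=-5), the mechanism F <- J - 1 is discarded; F is fixed at -5.
N = |F - L|  [with F=-5, L=3]  = 8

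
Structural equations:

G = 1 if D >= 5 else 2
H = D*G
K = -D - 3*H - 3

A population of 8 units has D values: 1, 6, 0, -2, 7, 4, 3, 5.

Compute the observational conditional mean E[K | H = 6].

-25.5

Conditioning on H=6 selects the 2 unit(s) with D ∈ {6, 3}. Their K values: -27, -24. Mean = -25.5.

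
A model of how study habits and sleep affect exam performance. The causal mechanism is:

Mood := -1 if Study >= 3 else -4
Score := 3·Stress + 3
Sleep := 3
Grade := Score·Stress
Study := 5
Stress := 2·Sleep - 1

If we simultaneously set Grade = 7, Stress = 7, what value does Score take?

24

Under do(Grade = 7, Stress = 7), each intervened variable's structural equation is replaced by its fixed value.
Score = 3·Stress + 3  [with Stress=7]  = 24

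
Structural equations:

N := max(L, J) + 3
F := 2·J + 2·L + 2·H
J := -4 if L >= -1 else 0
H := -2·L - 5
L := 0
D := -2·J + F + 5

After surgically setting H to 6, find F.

do(H=6) replaces the equation H := -2·L - 5 with the constant H = 6.
J = -4 if L >= -1 else 0  [with L=0]  = -4
F = 2·J + 2·L + 2·H  [with J=-4, L=0, H=6]  = 4

4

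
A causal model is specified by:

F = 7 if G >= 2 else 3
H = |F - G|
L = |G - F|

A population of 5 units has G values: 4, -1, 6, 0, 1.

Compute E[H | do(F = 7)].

5

The intervention sets F=7 in all 5 units regardless of G. Recomputing H per unit gives 3, 8, 1, 7, 6; average 5.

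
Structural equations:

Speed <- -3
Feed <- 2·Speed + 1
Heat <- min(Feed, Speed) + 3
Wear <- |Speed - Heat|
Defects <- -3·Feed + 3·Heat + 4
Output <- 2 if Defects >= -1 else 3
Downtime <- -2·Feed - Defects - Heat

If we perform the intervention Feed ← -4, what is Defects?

do(Feed=-4) replaces the equation Feed <- 2·Speed + 1 with the constant Feed = -4.
Heat = min(Feed, Speed) + 3  [with Feed=-4, Speed=-3]  = -1
Defects = -3·Feed + 3·Heat + 4  [with Feed=-4, Heat=-1]  = 13

13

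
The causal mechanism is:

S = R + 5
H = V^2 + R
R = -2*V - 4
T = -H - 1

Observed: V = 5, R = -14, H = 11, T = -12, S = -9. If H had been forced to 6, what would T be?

The intervention breaks the incoming arrows to H: H = V^2 + R no longer applies, and H = 6.
T = -H - 1  [with H=6]  = -7

-7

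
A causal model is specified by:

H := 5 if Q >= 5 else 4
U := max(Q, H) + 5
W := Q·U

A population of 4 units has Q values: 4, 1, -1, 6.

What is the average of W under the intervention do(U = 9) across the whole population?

The intervention sets U=9 in all 4 units regardless of Q. Recomputing W per unit gives 36, 9, -9, 54; average 22.5.

22.5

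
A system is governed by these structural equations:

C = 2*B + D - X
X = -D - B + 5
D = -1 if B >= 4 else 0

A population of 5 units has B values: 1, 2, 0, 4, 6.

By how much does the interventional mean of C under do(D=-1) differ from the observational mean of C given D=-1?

-7.2

Under do(D=-1), D's equation is replaced by D=-1 for every unit. Per-unit C: -4, -1, -7, 5, 11. Mean = 0.8.
Conditioning on D=-1 selects the 2 unit(s) with B ∈ {4, 6}. Their C values: 5, 11. Mean = 8.
Difference = 0.8 − 8 = -7.2.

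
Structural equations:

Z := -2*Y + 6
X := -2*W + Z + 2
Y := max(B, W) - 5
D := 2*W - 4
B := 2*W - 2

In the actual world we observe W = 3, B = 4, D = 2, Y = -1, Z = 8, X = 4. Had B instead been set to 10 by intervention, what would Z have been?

-4

do(B=10) replaces the equation B := 2*W - 2 with the constant B = 10.
Y = max(B, W) - 5  [with B=10, W=3]  = 5
Z = -2*Y + 6  [with Y=5]  = -4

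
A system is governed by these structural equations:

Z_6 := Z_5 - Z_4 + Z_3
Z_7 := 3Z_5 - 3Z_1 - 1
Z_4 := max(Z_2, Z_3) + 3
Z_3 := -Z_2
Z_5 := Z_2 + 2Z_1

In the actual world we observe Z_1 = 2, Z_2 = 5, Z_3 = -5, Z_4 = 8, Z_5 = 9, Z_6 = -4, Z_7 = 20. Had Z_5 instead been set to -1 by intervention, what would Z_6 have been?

-14

The intervention breaks the incoming arrows to Z_5: Z_5 := Z_2 + 2Z_1 no longer applies, and Z_5 = -1.
Z_3 = -Z_2  [with Z_2=5]  = -5
Z_4 = max(Z_2, Z_3) + 3  [with Z_2=5, Z_3=-5]  = 8
Z_6 = Z_5 - Z_4 + Z_3  [with Z_5=-1, Z_4=8, Z_3=-5]  = -14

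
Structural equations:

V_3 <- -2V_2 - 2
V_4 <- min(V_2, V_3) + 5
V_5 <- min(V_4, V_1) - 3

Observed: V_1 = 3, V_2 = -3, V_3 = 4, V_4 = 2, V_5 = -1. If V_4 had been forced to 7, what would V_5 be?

0

Intervening sets V_4 = 7 and removes its equation (V_4 <- min(V_2, V_3) + 5).
V_5 = min(V_4, V_1) - 3  [with V_4=7, V_1=3]  = 0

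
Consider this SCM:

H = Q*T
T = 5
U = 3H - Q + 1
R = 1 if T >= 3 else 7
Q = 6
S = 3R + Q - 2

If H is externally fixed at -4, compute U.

-17

The intervention breaks the incoming arrows to H: H = Q*T no longer applies, and H = -4.
U = 3H - Q + 1  [with H=-4, Q=6]  = -17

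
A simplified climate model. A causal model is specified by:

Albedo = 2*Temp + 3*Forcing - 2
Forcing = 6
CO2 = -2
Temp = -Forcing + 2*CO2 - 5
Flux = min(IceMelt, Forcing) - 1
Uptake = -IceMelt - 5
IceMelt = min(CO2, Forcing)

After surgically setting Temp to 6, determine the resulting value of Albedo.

28

do(Temp=6) replaces the equation Temp = -Forcing + 2*CO2 - 5 with the constant Temp = 6.
Albedo = 2*Temp + 3*Forcing - 2  [with Temp=6, Forcing=6]  = 28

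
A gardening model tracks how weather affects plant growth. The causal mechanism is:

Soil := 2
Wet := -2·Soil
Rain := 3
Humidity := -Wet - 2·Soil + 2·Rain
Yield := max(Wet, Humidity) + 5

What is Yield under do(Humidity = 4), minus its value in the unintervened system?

-2

Intervening sets Humidity = 4 and removes its equation (Humidity := -Wet - 2·Soil + 2·Rain).
Wet = -2·Soil  [with Soil=2]  = -4
Yield = max(Wet, Humidity) + 5  [with Wet=-4, Humidity=4]  = 9
Without intervention: Wet = -2·Soil  [with Soil=2]  = -4; Humidity = -Wet - 2·Soil + 2·Rain  [with Wet=-4, Soil=2, Rain=3]  = 6; Yield = max(Wet, Humidity) + 5  [with Wet=-4, Humidity=6]  = 11.
Change = 9 − 11 = -2.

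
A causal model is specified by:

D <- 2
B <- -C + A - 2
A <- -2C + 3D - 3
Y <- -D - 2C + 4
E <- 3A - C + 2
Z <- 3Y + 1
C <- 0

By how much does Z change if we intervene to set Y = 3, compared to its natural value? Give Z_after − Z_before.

The intervention breaks the incoming arrows to Y: Y <- -D - 2C + 4 no longer applies, and Y = 3.
Z = 3Y + 1  [with Y=3]  = 10
Without intervention: Y = -D - 2C + 4  [with D=2, C=0]  = 2; Z = 3Y + 1  [with Y=2]  = 7.
Change = 10 − 7 = 3.

3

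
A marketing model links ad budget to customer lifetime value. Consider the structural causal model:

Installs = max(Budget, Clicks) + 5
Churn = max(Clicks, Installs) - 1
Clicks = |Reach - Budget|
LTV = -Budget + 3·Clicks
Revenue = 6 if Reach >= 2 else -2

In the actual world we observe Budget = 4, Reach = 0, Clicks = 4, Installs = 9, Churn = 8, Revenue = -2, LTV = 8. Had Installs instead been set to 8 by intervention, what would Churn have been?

Intervening sets Installs = 8 and removes its equation (Installs = max(Budget, Clicks) + 5).
Clicks = |Reach - Budget|  [with Reach=0, Budget=4]  = 4
Churn = max(Clicks, Installs) - 1  [with Clicks=4, Installs=8]  = 7

7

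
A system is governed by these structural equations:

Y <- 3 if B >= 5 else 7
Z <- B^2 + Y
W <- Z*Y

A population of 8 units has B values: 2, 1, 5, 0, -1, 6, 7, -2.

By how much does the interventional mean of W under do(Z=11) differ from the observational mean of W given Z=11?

-16.5

Under do(Z=11), Z's equation is replaced by Z=11 for every unit. Per-unit W: 77, 77, 33, 77, 77, 33, 33, 77. Mean = 60.5.
E[W|Z=11] averages over only the 2 units with Z=11 (B = 2, -2): W = 77, 77, mean 77.
Difference = 60.5 − 77 = -16.5.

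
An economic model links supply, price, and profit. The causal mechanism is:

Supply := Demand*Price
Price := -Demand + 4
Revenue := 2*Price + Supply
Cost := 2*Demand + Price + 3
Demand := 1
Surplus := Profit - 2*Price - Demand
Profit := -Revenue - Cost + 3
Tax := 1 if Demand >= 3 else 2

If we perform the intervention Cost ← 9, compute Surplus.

-22

do(Cost=9) replaces the equation Cost := 2*Demand + Price + 3 with the constant Cost = 9.
Price = -Demand + 4  [with Demand=1]  = 3
Supply = Demand*Price  [with Demand=1, Price=3]  = 3
Revenue = 2*Price + Supply  [with Price=3, Supply=3]  = 9
Profit = -Revenue - Cost + 3  [with Revenue=9, Cost=9]  = -15
Surplus = Profit - 2*Price - Demand  [with Profit=-15, Price=3, Demand=1]  = -22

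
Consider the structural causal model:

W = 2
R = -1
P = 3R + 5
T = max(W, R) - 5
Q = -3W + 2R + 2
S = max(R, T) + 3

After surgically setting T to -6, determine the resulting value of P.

Under do(T=-6), the mechanism T = max(W, R) - 5 is discarded; T is fixed at -6.
Since P is not a descendant of the intervened variable, it is unaffected.
P = 3R + 5  [with R=-1]  = 2

2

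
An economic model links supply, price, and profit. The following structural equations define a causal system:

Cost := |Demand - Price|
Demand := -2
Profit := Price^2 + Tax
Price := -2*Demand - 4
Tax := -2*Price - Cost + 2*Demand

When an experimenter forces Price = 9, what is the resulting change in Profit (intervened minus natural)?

54

do(Price=9) replaces the equation Price := -2*Demand - 4 with the constant Price = 9.
Cost = |Demand - Price|  [with Demand=-2, Price=9]  = 11
Tax = -2*Price - Cost + 2*Demand  [with Price=9, Cost=11, Demand=-2]  = -33
Profit = Price^2 + Tax  [with Price=9, Tax=-33]  = 48
Without intervention: Price = -2*Demand - 4  [with Demand=-2]  = 0; Cost = |Demand - Price|  [with Demand=-2, Price=0]  = 2; Tax = -2*Price - Cost + 2*Demand  [with Price=0, Cost=2, Demand=-2]  = -6; Profit = Price^2 + Tax  [with Price=0, Tax=-6]  = -6.
Change = 48 − (-6) = 54.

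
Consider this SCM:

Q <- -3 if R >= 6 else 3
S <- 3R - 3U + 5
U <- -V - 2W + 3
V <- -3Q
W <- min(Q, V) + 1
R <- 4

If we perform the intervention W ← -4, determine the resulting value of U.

20

Intervening sets W = -4 and removes its equation (W <- min(Q, V) + 1).
Q = -3 if R >= 6 else 3  [with R=4]  = 3
V = -3Q  [with Q=3]  = -9
U = -V - 2W + 3  [with V=-9, W=-4]  = 20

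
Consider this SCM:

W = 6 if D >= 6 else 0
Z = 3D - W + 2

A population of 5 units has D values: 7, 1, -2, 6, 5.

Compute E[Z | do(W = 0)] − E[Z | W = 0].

Every unit gets W=0 under the intervention. Z values become 23, 5, -4, 20, 17; E[Z|do(W=0)] = 12.2.
Conditioning on W=0 selects the 3 unit(s) with D ∈ {1, -2, 5}. Their Z values: 5, -4, 17. Mean = 6.
Difference = 12.2 − 6 = 6.2.

6.2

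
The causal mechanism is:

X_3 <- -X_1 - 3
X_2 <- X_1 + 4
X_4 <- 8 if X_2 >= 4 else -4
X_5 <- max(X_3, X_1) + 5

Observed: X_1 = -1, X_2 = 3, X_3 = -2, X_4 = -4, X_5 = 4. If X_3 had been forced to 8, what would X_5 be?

do(X_3=8) replaces the equation X_3 <- -X_1 - 3 with the constant X_3 = 8.
X_5 = max(X_3, X_1) + 5  [with X_3=8, X_1=-1]  = 13

13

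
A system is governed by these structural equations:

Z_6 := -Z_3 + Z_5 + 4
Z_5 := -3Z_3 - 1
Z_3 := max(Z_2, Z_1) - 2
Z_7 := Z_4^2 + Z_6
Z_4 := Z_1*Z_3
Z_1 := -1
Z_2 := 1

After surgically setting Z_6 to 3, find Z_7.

4

Intervening sets Z_6 = 3 and removes its equation (Z_6 := -Z_3 + Z_5 + 4).
Z_3 = max(Z_2, Z_1) - 2  [with Z_2=1, Z_1=-1]  = -1
Z_4 = Z_1*Z_3  [with Z_1=-1, Z_3=-1]  = 1
Z_7 = Z_4^2 + Z_6  [with Z_4=1, Z_6=3]  = 4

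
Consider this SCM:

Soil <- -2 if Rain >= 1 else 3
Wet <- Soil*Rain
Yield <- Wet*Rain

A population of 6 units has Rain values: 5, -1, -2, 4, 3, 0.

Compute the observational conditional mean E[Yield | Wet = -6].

E[Yield|Wet=-6] averages over only the 2 units with Wet=-6 (Rain = -2, 3): Yield = 12, -18, mean -3.

-3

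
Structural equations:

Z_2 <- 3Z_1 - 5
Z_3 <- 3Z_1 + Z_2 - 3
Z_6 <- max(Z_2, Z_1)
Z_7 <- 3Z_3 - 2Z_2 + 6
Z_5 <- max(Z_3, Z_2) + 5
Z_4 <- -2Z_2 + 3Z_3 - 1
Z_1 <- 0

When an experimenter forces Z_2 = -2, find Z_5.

do(Z_2=-2) replaces the equation Z_2 <- 3Z_1 - 5 with the constant Z_2 = -2.
Z_3 = 3Z_1 + Z_2 - 3  [with Z_1=0, Z_2=-2]  = -5
Z_5 = max(Z_3, Z_2) + 5  [with Z_3=-5, Z_2=-2]  = 3

3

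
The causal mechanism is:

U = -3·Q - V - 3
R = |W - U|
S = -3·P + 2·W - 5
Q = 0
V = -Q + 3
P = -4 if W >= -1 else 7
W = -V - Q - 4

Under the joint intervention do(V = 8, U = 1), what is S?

-50

Under do(V = 8, U = 1), each intervened variable's structural equation is replaced by its fixed value.
W = -V - Q - 4  [with V=8, Q=0]  = -12
P = -4 if W >= -1 else 7  [with W=-12]  = 7
S = -3·P + 2·W - 5  [with P=7, W=-12]  = -50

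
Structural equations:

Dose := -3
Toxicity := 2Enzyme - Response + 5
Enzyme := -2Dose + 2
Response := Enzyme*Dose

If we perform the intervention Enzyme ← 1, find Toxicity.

Under do(Enzyme=1), the mechanism Enzyme := -2Dose + 2 is discarded; Enzyme is fixed at 1.
Response = Enzyme*Dose  [with Enzyme=1, Dose=-3]  = -3
Toxicity = 2Enzyme - Response + 5  [with Enzyme=1, Response=-3]  = 10

10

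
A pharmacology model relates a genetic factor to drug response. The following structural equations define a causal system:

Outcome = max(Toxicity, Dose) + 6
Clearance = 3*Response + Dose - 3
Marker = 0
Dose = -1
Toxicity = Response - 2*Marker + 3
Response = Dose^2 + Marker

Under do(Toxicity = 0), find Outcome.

Under do(Toxicity=0), the mechanism Toxicity = Response - 2*Marker + 3 is discarded; Toxicity is fixed at 0.
Outcome = max(Toxicity, Dose) + 6  [with Toxicity=0, Dose=-1]  = 6

6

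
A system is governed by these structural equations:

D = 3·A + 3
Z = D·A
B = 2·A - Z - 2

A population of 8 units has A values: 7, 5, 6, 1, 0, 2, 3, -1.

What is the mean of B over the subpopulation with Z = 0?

Observing Z=0 restricts to units where Z's equation naturally yields 0: A ∈ {0, -1}. In that subpopulation B = -2, -4, mean -3.

-3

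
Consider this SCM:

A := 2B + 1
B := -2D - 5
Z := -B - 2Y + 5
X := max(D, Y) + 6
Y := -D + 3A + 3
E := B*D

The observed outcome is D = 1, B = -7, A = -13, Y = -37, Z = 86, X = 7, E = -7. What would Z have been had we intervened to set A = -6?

44

do(A=-6) replaces the equation A := 2B + 1 with the constant A = -6.
B = -2D - 5  [with D=1]  = -7
Y = -D + 3A + 3  [with D=1, A=-6]  = -16
Z = -B - 2Y + 5  [with B=-7, Y=-16]  = 44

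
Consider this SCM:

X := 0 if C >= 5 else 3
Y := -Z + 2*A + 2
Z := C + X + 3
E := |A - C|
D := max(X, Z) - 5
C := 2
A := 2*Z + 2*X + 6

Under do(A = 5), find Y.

4

The intervention breaks the incoming arrows to A: A := 2*Z + 2*X + 6 no longer applies, and A = 5.
X = 0 if C >= 5 else 3  [with C=2]  = 3
Z = C + X + 3  [with C=2, X=3]  = 8
Y = -Z + 2*A + 2  [with Z=8, A=5]  = 4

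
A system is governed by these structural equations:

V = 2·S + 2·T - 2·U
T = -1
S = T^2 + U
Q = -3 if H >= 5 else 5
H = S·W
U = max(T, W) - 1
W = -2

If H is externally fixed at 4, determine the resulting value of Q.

5

Intervening sets H = 4 and removes its equation (H = S·W).
Q = -3 if H >= 5 else 5  [with H=4]  = 5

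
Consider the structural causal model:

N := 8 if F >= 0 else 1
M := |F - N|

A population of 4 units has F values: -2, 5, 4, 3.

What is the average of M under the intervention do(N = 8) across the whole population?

Every unit gets N=8 under the intervention. M values become 10, 3, 4, 5; E[M|do(N=8)] = 5.5.

5.5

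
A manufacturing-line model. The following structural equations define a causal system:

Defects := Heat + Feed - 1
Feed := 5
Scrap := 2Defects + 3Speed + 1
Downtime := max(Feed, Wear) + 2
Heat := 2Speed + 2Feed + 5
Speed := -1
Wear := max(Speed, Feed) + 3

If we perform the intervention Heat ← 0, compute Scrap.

6

The intervention breaks the incoming arrows to Heat: Heat := 2Speed + 2Feed + 5 no longer applies, and Heat = 0.
Defects = Heat + Feed - 1  [with Heat=0, Feed=5]  = 4
Scrap = 2Defects + 3Speed + 1  [with Defects=4, Speed=-1]  = 6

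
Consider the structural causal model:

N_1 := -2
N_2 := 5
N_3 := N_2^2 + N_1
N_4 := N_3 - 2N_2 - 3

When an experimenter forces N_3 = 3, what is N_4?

-10

The intervention breaks the incoming arrows to N_3: N_3 := N_2^2 + N_1 no longer applies, and N_3 = 3.
N_4 = N_3 - 2N_2 - 3  [with N_3=3, N_2=5]  = -10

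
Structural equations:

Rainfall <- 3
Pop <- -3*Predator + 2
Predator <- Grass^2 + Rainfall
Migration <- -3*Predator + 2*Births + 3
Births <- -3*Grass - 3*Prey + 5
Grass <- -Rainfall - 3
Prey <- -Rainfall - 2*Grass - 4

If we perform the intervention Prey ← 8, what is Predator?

39

The intervention breaks the incoming arrows to Prey: Prey <- -Rainfall - 2*Grass - 4 no longer applies, and Prey = 8.
Predator is not downstream of the intervention, so its value is determined by the original equations.
Grass = -Rainfall - 3  [with Rainfall=3]  = -6
Predator = Grass^2 + Rainfall  [with Grass=-6, Rainfall=3]  = 39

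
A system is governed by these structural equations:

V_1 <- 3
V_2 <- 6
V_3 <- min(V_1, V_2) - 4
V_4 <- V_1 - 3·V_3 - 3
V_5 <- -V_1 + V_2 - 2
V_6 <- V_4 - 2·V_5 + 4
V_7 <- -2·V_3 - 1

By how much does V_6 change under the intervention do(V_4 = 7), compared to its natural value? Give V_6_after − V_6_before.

Under do(V_4=7), the mechanism V_4 <- V_1 - 3·V_3 - 3 is discarded; V_4 is fixed at 7.
V_5 = -V_1 + V_2 - 2  [with V_1=3, V_2=6]  = 1
V_6 = V_4 - 2·V_5 + 4  [with V_4=7, V_5=1]  = 9
Without intervention: V_3 = min(V_1, V_2) - 4  [with V_1=3, V_2=6]  = -1; V_4 = V_1 - 3·V_3 - 3  [with V_1=3, V_3=-1]  = 3; V_5 = -V_1 + V_2 - 2  [with V_1=3, V_2=6]  = 1; V_6 = V_4 - 2·V_5 + 4  [with V_4=3, V_5=1]  = 5.
Change = 9 − 5 = 4.

4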